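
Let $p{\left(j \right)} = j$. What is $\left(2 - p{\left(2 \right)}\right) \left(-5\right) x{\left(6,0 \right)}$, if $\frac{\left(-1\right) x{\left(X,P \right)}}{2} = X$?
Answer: $0$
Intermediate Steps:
$x{\left(X,P \right)} = - 2 X$
$\left(2 - p{\left(2 \right)}\right) \left(-5\right) x{\left(6,0 \right)} = \left(2 - 2\right) \left(-5\right) \left(\left(-2\right) 6\right) = \left(2 - 2\right) \left(-5\right) \left(-12\right) = 0 \left(-5\right) \left(-12\right) = 0 \left(-12\right) = 0$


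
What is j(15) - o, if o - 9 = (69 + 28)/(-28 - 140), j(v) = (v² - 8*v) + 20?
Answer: 19585/168 ≈ 116.58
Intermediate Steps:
j(v) = 20 + v² - 8*v
o = 1415/168 (o = 9 + (69 + 28)/(-28 - 140) = 9 + 97/(-168) = 9 + 97*(-1/168) = 9 - 97/168 = 1415/168 ≈ 8.4226)
j(15) - o = (20 + 15² - 8*15) - 1*1415/168 = (20 + 225 - 120) - 1415/168 = 125 - 1415/168 = 19585/168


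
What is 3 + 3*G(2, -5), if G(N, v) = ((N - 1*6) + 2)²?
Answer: 15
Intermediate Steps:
G(N, v) = (-4 + N)² (G(N, v) = ((N - 6) + 2)² = ((-6 + N) + 2)² = (-4 + N)²)
3 + 3*G(2, -5) = 3 + 3*(-4 + 2)² = 3 + 3*(-2)² = 3 + 3*4 = 3 + 12 = 15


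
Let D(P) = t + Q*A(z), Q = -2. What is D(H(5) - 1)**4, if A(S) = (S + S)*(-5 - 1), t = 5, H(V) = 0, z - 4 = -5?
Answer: 130321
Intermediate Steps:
z = -1 (z = 4 - 5 = -1)
A(S) = -12*S (A(S) = (2*S)*(-6) = -12*S)
D(P) = -19 (D(P) = 5 - (-24)*(-1) = 5 - 2*12 = 5 - 24 = -19)
D(H(5) - 1)**4 = (-19)**4 = 130321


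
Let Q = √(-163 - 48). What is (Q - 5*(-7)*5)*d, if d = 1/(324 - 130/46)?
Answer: 4025/7387 + 23*I*√211/7387 ≈ 0.54488 + 0.045227*I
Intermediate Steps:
Q = I*√211 (Q = √(-211) = I*√211 ≈ 14.526*I)
d = 23/7387 (d = 1/(324 - 130*1/46) = 1/(324 - 65/23) = 1/(7387/23) = 23/7387 ≈ 0.0031136)
(Q - 5*(-7)*5)*d = (I*√211 - 5*(-7)*5)*(23/7387) = (I*√211 + 35*5)*(23/7387) = (I*√211 + 175)*(23/7387) = (175 + I*√211)*(23/7387) = 4025/7387 + 23*I*√211/7387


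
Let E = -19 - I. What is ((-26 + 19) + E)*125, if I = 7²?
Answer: -9375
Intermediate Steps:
I = 49
E = -68 (E = -19 - 1*49 = -19 - 49 = -68)
((-26 + 19) + E)*125 = ((-26 + 19) - 68)*125 = (-7 - 68)*125 = -75*125 = -9375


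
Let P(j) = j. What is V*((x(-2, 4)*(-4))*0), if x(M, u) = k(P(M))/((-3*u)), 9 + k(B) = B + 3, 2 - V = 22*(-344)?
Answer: 0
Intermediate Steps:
V = 7570 (V = 2 - 22*(-344) = 2 - 1*(-7568) = 2 + 7568 = 7570)
k(B) = -6 + B (k(B) = -9 + (B + 3) = -9 + (3 + B) = -6 + B)
x(M, u) = -(-6 + M)/(3*u) (x(M, u) = (-6 + M)/((-3*u)) = (-6 + M)*(-1/(3*u)) = -(-6 + M)/(3*u))
V*((x(-2, 4)*(-4))*0) = 7570*((((⅓)*(6 - 1*(-2))/4)*(-4))*0) = 7570*((((⅓)*(¼)*(6 + 2))*(-4))*0) = 7570*((((⅓)*(¼)*8)*(-4))*0) = 7570*(((⅔)*(-4))*0) = 7570*(-8/3*0) = 7570*0 = 0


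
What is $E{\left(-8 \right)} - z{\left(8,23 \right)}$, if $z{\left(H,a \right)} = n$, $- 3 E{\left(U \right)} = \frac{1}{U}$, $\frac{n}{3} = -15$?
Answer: $\frac{1081}{24} \approx 45.042$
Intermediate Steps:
$n = -45$ ($n = 3 \left(-15\right) = -45$)
$E{\left(U \right)} = - \frac{1}{3 U}$
$z{\left(H,a \right)} = -45$
$E{\left(-8 \right)} - z{\left(8,23 \right)} = - \frac{1}{3 \left(-8\right)} - -45 = \left(- \frac{1}{3}\right) \left(- \frac{1}{8}\right) + 45 = \frac{1}{24} + 45 = \frac{1081}{24}$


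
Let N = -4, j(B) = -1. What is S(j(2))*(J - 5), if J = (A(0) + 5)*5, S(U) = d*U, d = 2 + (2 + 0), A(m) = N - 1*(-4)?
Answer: -80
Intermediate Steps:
A(m) = 0 (A(m) = -4 - 1*(-4) = -4 + 4 = 0)
d = 4 (d = 2 + 2 = 4)
S(U) = 4*U
J = 25 (J = (0 + 5)*5 = 5*5 = 25)
S(j(2))*(J - 5) = (4*(-1))*(25 - 5) = -4*20 = -80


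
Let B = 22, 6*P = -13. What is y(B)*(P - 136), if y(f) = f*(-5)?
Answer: 45595/3 ≈ 15198.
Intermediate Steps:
P = -13/6 (P = (1/6)*(-13) = -13/6 ≈ -2.1667)
y(f) = -5*f
y(B)*(P - 136) = (-5*22)*(-13/6 - 136) = -110*(-829/6) = 45595/3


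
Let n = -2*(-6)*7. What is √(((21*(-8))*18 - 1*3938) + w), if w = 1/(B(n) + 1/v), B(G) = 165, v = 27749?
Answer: I*√145947410173732038/4578586 ≈ 83.439*I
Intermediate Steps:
n = 84 (n = 12*7 = 84)
w = 27749/4578586 (w = 1/(165 + 1/27749) = 1/(4578586/27749) = 27749/4578586 ≈ 0.0060606)
√(((21*(-8))*18 - 1*3938) + w) = √(((21*(-8))*18 - 1*3938) + 27749/4578586) = √((-168*18 - 3938) + 27749/4578586) = √((-3024 - 3938) + 27749/4578586) = √(-6962 + 27749/4578586) = √(-31876087983/4578586) = I*√145947410173732038/4578586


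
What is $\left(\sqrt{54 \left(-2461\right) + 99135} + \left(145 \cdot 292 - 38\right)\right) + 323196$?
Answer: $365498 + 33 i \sqrt{31} \approx 3.655 \cdot 10^{5} + 183.74 i$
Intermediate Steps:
$\left(\sqrt{54 \left(-2461\right) + 99135} + \left(145 \cdot 292 - 38\right)\right) + 323196 = \left(\sqrt{-132894 + 99135} + \left(42340 - 38\right)\right) + 323196 = \left(\sqrt{-33759} + 42302\right) + 323196 = \left(33 i \sqrt{31} + 42302\right) + 323196 = \left(42302 + 33 i \sqrt{31}\right) + 323196 = 365498 + 33 i \sqrt{31}$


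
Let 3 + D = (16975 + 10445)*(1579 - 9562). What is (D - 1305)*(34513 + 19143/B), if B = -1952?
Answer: -460707517730442/61 ≈ -7.5526e+12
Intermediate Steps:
D = -218893863 (D = -3 + (16975 + 10445)*(1579 - 9562) = -3 + 27420*(-7983) = -3 - 218893860 = -218893863)
(D - 1305)*(34513 + 19143/B) = (-218893863 - 1305)*(34513 + 19143/(-1952)) = -218895168*(34513 + 19143*(-1/1952)) = -218895168*(34513 - 19143/1952) = -218895168*67350233/1952 = -460707517730442/61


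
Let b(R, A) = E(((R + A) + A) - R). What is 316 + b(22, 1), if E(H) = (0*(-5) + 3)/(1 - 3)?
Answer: 629/2 ≈ 314.50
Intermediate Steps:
E(H) = -3/2 (E(H) = (0 + 3)/(-2) = 3*(-½) = -3/2)
b(R, A) = -3/2
316 + b(22, 1) = 316 - 3/2 = 629/2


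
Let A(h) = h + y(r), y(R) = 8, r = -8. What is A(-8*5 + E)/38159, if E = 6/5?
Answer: -14/17345 ≈ -0.00080715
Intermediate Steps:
E = 6/5 (E = 6*(1/5) = 6/5 ≈ 1.2000)
A(h) = 8 + h (A(h) = h + 8 = 8 + h)
A(-8*5 + E)/38159 = (8 + (-8*5 + 6/5))/38159 = (8 + (-40 + 6/5))*(1/38159) = (8 - 194/5)*(1/38159) = -154/5*1/38159 = -14/17345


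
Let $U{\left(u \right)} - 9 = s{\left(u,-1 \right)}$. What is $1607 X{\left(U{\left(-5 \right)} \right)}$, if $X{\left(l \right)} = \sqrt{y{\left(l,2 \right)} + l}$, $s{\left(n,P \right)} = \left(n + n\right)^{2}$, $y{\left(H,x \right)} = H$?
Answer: $1607 \sqrt{218} \approx 23727.0$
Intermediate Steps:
$s{\left(n,P \right)} = 4 n^{2}$ ($s{\left(n,P \right)} = \left(2 n\right)^{2} = 4 n^{2}$)
$U{\left(u \right)} = 9 + 4 u^{2}$
$X{\left(l \right)} = \sqrt{2} \sqrt{l}$ ($X{\left(l \right)} = \sqrt{l + l} = \sqrt{2 l} = \sqrt{2} \sqrt{l}$)
$1607 X{\left(U{\left(-5 \right)} \right)} = 1607 \sqrt{2} \sqrt{9 + 4 \left(-5\right)^{2}} = 1607 \sqrt{2} \sqrt{9 + 4 \cdot 25} = 1607 \sqrt{2} \sqrt{9 + 100} = 1607 \sqrt{2} \sqrt{109} = 1607 \sqrt{218}$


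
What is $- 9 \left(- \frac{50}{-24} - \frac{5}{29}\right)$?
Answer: $- \frac{1995}{116} \approx -17.198$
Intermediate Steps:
$- 9 \left(- \frac{50}{-24} - \frac{5}{29}\right) = - 9 \left(\left(-50\right) \left(- \frac{1}{24}\right) - \frac{5}{29}\right) = - 9 \left(\frac{25}{12} - \frac{5}{29}\right) = \left(-9\right) \frac{665}{348} = - \frac{1995}{116}$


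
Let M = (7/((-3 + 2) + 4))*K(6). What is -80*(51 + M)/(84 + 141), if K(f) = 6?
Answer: -208/9 ≈ -23.111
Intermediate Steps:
M = 14 (M = (7/((-3 + 2) + 4))*6 = (7/(-1 + 4))*6 = (7/3)*6 = 14)
-80*(51 + M)/(84 + 141) = -80*(51 + 14)/(84 + 141) = -5200/225 = -80*13/45 = -208/9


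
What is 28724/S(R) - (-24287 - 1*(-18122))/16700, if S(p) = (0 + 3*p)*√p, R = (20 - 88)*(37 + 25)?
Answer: 1233/3340 + 7181*I*√1054/6665496 ≈ 0.36916 + 0.034976*I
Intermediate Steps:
R = -4216 (R = -68*62 = -4216)
S(p) = 3*p^(3/2) (S(p) = (3*p)*√p = 3*p^(3/2))
28724/S(R) - (-24287 - 1*(-18122))/16700 = 28724/((3*(-4216)^(3/2))) - (-24287 - 1*(-18122))/16700 = 28724/((3*(-8432*I*√1054))) - (-24287 + 18122)*(1/16700) = 28724/((-25296*I*√1054)) - 1*(-6165)*(1/16700) = 28724*(I*√1054/26661984) + 6165*(1/16700) = 7181*I*√1054/6665496 + 1233/3340 = 1233/3340 + 7181*I*√1054/6665496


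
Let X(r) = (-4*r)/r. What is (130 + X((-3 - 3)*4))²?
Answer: 15876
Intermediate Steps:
X(r) = -4
(130 + X((-3 - 3)*4))² = (130 - 4)² = 126² = 15876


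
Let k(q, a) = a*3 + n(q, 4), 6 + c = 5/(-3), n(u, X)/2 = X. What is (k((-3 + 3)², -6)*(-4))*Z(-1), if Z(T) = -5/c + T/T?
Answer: 1520/23 ≈ 66.087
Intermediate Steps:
n(u, X) = 2*X
c = -23/3 (c = -6 + 5/(-3) = -6 + 5*(-⅓) = -6 - 5/3 = -23/3 ≈ -7.6667)
k(q, a) = 8 + 3*a (k(q, a) = a*3 + 2*4 = 3*a + 8 = 8 + 3*a)
Z(T) = 38/23 (Z(T) = -5/(-23/3) + T/T = -5*(-3/23) + 1 = 15/23 + 1 = 38/23)
(k((-3 + 3)², -6)*(-4))*Z(-1) = ((8 + 3*(-6))*(-4))*(38/23) = ((8 - 18)*(-4))*(38/23) = -10*(-4)*(38/23) = 40*(38/23) = 1520/23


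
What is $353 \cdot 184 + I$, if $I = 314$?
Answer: $65266$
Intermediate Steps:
$353 \cdot 184 + I = 353 \cdot 184 + 314 = 64952 + 314 = 65266$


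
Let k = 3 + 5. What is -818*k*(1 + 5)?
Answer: -39264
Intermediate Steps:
k = 8
-818*k*(1 + 5) = -6544*(1 + 5) = -6544*6 = -818*48 = -39264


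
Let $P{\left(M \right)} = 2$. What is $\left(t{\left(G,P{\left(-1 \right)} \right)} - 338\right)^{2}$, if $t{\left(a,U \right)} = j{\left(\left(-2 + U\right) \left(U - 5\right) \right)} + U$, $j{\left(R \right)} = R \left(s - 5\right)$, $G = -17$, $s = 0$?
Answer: $112896$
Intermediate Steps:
$j{\left(R \right)} = - 5 R$ ($j{\left(R \right)} = R \left(0 - 5\right) = R \left(-5\right) = - 5 R$)
$t{\left(a,U \right)} = U - 5 \left(-5 + U\right) \left(-2 + U\right)$ ($t{\left(a,U \right)} = - 5 \left(-2 + U\right) \left(U - 5\right) + U = - 5 \left(-2 + U\right) \left(-5 + U\right) + U = - 5 \left(-5 + U\right) \left(-2 + U\right) + U = U - 5 \left(-5 + U\right) \left(-2 + U\right)$)
$\left(t{\left(G,P{\left(-1 \right)} \right)} - 338\right)^{2} = \left(\left(-50 - 5 \cdot 2^{2} + 36 \cdot 2\right) - 338\right)^{2} = \left(\left(-50 - 20 + 72\right) - 338\right)^{2} = \left(2 - 338\right)^{2} = \left(-336\right)^{2} = 112896$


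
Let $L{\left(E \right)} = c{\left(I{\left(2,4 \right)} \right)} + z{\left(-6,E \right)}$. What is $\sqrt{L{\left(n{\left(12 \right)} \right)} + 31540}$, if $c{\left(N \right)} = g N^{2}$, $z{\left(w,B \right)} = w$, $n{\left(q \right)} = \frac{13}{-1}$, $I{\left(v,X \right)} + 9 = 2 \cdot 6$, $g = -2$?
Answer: $2 \sqrt{7879} \approx 177.53$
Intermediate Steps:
$I{\left(v,X \right)} = 3$ ($I{\left(v,X \right)} = -9 + 2 \cdot 6 = -9 + 12 = 3$)
$n{\left(q \right)} = -13$ ($n{\left(q \right)} = 13 \left(-1\right) = -13$)
$c{\left(N \right)} = - 2 N^{2}$
$L{\left(E \right)} = -24$ ($L{\left(E \right)} = - 2 \cdot 3^{2} - 6 = \left(-2\right) 9 - 6 = -18 - 6 = -24$)
$\sqrt{L{\left(n{\left(12 \right)} \right)} + 31540} = \sqrt{-24 + 31540} = \sqrt{31516} = 2 \sqrt{7879}$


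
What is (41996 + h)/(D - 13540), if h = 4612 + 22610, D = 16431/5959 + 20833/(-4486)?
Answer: -1850340698132/362002716341 ≈ -5.1114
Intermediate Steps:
D = -50434381/26732074 (D = 16431*(1/5959) + 20833*(-1/4486) = 16431/5959 - 20833/4486 = -50434381/26732074 ≈ -1.8867)
h = 27222
(41996 + h)/(D - 13540) = (41996 + 27222)/(-50434381/26732074 - 13540) = 69218/(-362002716341/26732074) = 69218*(-26732074/362002716341) = -1850340698132/362002716341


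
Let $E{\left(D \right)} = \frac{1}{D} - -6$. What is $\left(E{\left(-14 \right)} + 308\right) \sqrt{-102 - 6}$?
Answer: $\frac{13185 i \sqrt{3}}{7} \approx 3262.4 i$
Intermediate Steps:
$E{\left(D \right)} = 6 + \frac{1}{D}$ ($E{\left(D \right)} = \frac{1}{D} + 6 = 6 + \frac{1}{D}$)
$\left(E{\left(-14 \right)} + 308\right) \sqrt{-102 - 6} = \left(\left(6 + \frac{1}{-14}\right) + 308\right) \sqrt{-102 - 6} = \left(\left(6 - \frac{1}{14}\right) + 308\right) \sqrt{-108} = \left(\frac{83}{14} + 308\right) 6 i \sqrt{3} = \frac{4395 \cdot 6 i \sqrt{3}}{14} = \frac{13185 i \sqrt{3}}{7}$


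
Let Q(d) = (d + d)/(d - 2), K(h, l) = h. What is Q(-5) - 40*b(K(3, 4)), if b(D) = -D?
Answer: 850/7 ≈ 121.43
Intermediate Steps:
Q(d) = 2*d/(-2 + d) (Q(d) = (2*d)/(-2 + d) = 2*d/(-2 + d))
Q(-5) - 40*b(K(3, 4)) = 2*(-5)/(-2 - 5) - (-40)*3 = 2*(-5)/(-7) - 40*(-3) = 2*(-5)*(-⅐) + 120 = 10/7 + 120 = 850/7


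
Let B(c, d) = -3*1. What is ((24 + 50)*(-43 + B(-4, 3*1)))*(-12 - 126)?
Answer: 469752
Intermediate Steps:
B(c, d) = -3
((24 + 50)*(-43 + B(-4, 3*1)))*(-12 - 126) = ((24 + 50)*(-43 - 3))*(-12 - 126) = (74*(-46))*(-138) = -3404*(-138) = 469752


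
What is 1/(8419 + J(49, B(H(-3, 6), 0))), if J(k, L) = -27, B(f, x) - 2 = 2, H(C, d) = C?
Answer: 1/8392 ≈ 0.00011916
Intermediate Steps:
B(f, x) = 4 (B(f, x) = 2 + 2 = 4)
1/(8419 + J(49, B(H(-3, 6), 0))) = 1/(8419 - 27) = 1/8392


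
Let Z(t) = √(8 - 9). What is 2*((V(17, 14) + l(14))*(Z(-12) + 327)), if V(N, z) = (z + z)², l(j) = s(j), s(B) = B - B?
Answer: 512736 + 1568*I ≈ 5.1274e+5 + 1568.0*I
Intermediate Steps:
s(B) = 0
l(j) = 0
V(N, z) = 4*z² (V(N, z) = (2*z)² = 4*z²)
Z(t) = I (Z(t) = √(-1) = I)
2*((V(17, 14) + l(14))*(Z(-12) + 327)) = 2*((4*14² + 0)*(I + 327)) = 2*((4*196 + 0)*(327 + I)) = 2*((784 + 0)*(327 + I)) = 2*(784*(327 + I)) = 2*(256368 + 784*I) = 512736 + 1568*I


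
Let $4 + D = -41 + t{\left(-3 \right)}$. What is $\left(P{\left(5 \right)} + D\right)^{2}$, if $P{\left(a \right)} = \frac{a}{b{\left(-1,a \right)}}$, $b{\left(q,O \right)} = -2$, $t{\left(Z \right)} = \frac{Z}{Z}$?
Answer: $\frac{8649}{4} \approx 2162.3$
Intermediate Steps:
$t{\left(Z \right)} = 1$
$D = -44$ ($D = -4 + \left(-41 + 1\right) = -4 - 40 = -44$)
$P{\left(a \right)} = - \frac{a}{2}$ ($P{\left(a \right)} = \frac{a}{-2} = a \left(- \frac{1}{2}\right) = - \frac{a}{2}$)
$\left(P{\left(5 \right)} + D\right)^{2} = \left(\left(- \frac{1}{2}\right) 5 - 44\right)^{2} = \left(- \frac{5}{2} - 44\right)^{2} = \left(- \frac{93}{2}\right)^{2} = \frac{8649}{4}$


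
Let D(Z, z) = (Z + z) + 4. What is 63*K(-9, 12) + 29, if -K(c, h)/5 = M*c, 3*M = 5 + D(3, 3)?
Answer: 14204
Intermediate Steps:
D(Z, z) = 4 + Z + z
M = 5 (M = (5 + (4 + 3 + 3))/3 = (5 + 10)/3 = (1/3)*15 = 5)
K(c, h) = -25*c
63*K(-9, 12) + 29 = 63*(-25*(-9)) + 29 = 63*225 + 29 = 14175 + 29 = 14204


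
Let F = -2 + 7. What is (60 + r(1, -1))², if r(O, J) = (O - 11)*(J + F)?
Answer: 400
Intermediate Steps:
F = 5
r(O, J) = (-11 + O)*(5 + J) (r(O, J) = (O - 11)*(J + 5) = (-11 + O)*(5 + J))
(60 + r(1, -1))² = (60 + (-55 - 11*(-1) + 5*1 - 1*1))² = (60 + (-55 + 11 + 5 - 1))² = (60 - 40)² = 20² = 400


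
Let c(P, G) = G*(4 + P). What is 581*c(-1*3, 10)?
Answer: 5810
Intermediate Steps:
581*c(-1*3, 10) = 581*(10*(4 - 1*3)) = 581*(10*(4 - 3)) = 581*(10*1) = 581*10 = 5810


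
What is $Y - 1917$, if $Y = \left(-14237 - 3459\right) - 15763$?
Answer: $-35376$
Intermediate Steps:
$Y = -33459$ ($Y = -17696 - 15763 = -33459$)
$Y - 1917 = -33459 - 1917 = -35376$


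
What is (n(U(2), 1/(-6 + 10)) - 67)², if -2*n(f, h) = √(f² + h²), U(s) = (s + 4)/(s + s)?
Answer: (536 + √37)²/64 ≈ 4591.5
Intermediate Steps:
U(s) = (4 + s)/(2*s) (U(s) = (4 + s)/((2*s)) = (4 + s)*(1/(2*s)) = (4 + s)/(2*s))
n(f, h) = -√(f² + h²)/2
(n(U(2), 1/(-6 + 10)) - 67)² = (-√(((½)*(4 + 2)/2)² + (1/(-6 + 10))²)/2 - 67)² = (-√(((½)*(½)*6)² + (1/4)²)/2 - 67)² = (-√((3/2)² + (¼)²)/2 - 67)² = (-√(9/4 + 1/16)/2 - 67)² = (-√37/8 - 67)² = (-67 - √37/8)²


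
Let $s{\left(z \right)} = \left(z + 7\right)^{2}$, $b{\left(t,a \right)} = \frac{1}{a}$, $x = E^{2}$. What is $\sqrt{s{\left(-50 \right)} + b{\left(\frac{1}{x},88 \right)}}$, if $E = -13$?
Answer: $\frac{\sqrt{3579686}}{44} \approx 43.0$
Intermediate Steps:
$x = 169$ ($x = \left(-13\right)^{2} = 169$)
$s{\left(z \right)} = \left(7 + z\right)^{2}$
$\sqrt{s{\left(-50 \right)} + b{\left(\frac{1}{x},88 \right)}} = \sqrt{\left(7 - 50\right)^{2} + \frac{1}{88}} = \sqrt{\left(-43\right)^{2} + \frac{1}{88}} = \sqrt{1849 + \frac{1}{88}} = \sqrt{\frac{162713}{88}} = \frac{\sqrt{3579686}}{44}$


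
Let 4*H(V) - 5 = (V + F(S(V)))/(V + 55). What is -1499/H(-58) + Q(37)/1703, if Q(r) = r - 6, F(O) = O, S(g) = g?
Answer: -233813/1703 ≈ -137.29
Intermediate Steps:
Q(r) = -6 + r
H(V) = 5/4 + V/(2*(55 + V)) (H(V) = 5/4 + ((V + V)/(V + 55))/4 = 5/4 + ((2*V)/(55 + V))/4 = 5/4 + (2*V/(55 + V))/4 = 5/4 + V/(2*(55 + V)))
-1499/H(-58) + Q(37)/1703 = -1499*4*(55 - 58)/(275 + 7*(-58)) + (-6 + 37)/1703 = -1499*(-12/(275 - 406)) + 31*(1/1703) = -1499/((¼)*(-⅓)*(-131)) + 31/1703 = -1499/131/12 + 31/1703 = -1499*12/131 + 31/1703 = -17988/131 + 31/1703 = -233813/1703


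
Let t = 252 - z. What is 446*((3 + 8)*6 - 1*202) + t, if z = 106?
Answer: -60510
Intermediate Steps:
t = 146 (t = 252 - 1*106 = 252 - 106 = 146)
446*((3 + 8)*6 - 1*202) + t = 446*((3 + 8)*6 - 1*202) + 146 = 446*(11*6 - 202) + 146 = 446*(66 - 202) + 146 = 446*(-136) + 146 = -60656 + 146 = -60510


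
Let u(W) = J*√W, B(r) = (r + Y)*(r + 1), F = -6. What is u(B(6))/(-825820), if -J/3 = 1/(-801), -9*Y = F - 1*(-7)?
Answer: -√371/661481820 ≈ -2.9118e-8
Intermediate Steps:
Y = -⅑ (Y = -(-6 - 1*(-7))/9 = -(-6 + 7)/9 = -⅑*1 = -⅑ ≈ -0.11111)
J = 1/267 (J = -3/(-801) = -3*(-1/801) = 1/267 ≈ 0.0037453)
B(r) = (1 + r)*(-⅑ + r) (B(r) = (r - ⅑)*(r + 1) = (-⅑ + r)*(1 + r) = (1 + r)*(-⅑ + r))
u(W) = √W/267
u(B(6))/(-825820) = (√(-⅑ + 6² + (8/9)*6)/267)/(-825820) = (√(-⅑ + 36 + 16/3)/267)*(-1/825820) = (√(371/9)/267)*(-1/825820) = ((√371/3)/267)*(-1/825820) = (√371/801)*(-1/825820) = -√371/661481820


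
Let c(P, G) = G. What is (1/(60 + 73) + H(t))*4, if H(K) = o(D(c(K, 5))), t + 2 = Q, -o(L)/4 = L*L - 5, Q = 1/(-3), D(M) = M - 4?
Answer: 8516/133 ≈ 64.030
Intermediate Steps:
D(M) = -4 + M
Q = -⅓ ≈ -0.33333
o(L) = 20 - 4*L² (o(L) = -4*(L*L - 5) = -4*(L² - 5) = -4*(-5 + L²) = 20 - 4*L²)
t = -7/3 (t = -2 - ⅓ = -7/3 ≈ -2.3333)
H(K) = 16 (H(K) = 20 - 4*(-4 + 5)² = 20 - 4*1² = 20 - 4*1 = 20 - 4 = 16)
(1/(60 + 73) + H(t))*4 = (1/(60 + 73) + 16)*4 = (1/133 + 16)*4 = (2129/133)*4 = 8516/133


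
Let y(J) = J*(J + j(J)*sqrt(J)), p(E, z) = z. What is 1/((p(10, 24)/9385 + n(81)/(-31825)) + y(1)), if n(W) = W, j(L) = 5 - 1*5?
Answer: 59735525/59736248 ≈ 0.99999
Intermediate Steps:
j(L) = 0 (j(L) = 5 - 5 = 0)
y(J) = J**2 (y(J) = J*(J + 0*sqrt(J)) = J*(J + 0) = J*J = J**2)
1/((p(10, 24)/9385 + n(81)/(-31825)) + y(1)) = 1/((24/9385 + 81/(-31825)) + 1**2) = 1/((24*(1/9385) + 81*(-1/31825)) + 1) = 1/((24/9385 - 81/31825) + 1) = 1/(723/59735525 + 1) = 1/(59736248/59735525) = 59735525/59736248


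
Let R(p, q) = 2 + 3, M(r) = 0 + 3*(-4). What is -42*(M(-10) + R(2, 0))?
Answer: 294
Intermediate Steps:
M(r) = -12 (M(r) = 0 - 12 = -12)
R(p, q) = 5
-42*(M(-10) + R(2, 0)) = -42*(-12 + 5) = -42*(-7) = 294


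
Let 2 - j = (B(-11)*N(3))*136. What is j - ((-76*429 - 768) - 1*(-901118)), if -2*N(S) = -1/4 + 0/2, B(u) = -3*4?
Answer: -867540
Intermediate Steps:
B(u) = -12
N(S) = ⅛ (N(S) = -(-1/4 + 0/2)/2 = -(-1*¼ + 0*(½))/2 = -(-¼ + 0)/2 = -½*(-¼) = ⅛)
j = 206 (j = 2 - (-12*⅛)*136 = 2 - (-3)*136/2 = 2 - 1*(-204) = 2 + 204 = 206)
j - ((-76*429 - 768) - 1*(-901118)) = 206 - ((-76*429 - 768) - 1*(-901118)) = 206 - ((-32604 - 768) + 901118) = 206 - (-33372 + 901118) = 206 - 1*867746 = 206 - 867746 = -867540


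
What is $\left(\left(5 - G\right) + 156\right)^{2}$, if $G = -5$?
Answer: $27556$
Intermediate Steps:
$\left(\left(5 - G\right) + 156\right)^{2} = \left(\left(5 - -5\right) + 156\right)^{2} = \left(\left(5 + 5\right) + 156\right)^{2} = \left(10 + 156\right)^{2} = 166^{2} = 27556$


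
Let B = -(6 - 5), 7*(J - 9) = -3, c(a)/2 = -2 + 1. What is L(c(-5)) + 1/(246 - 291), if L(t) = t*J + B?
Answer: -5722/315 ≈ -18.165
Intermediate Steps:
c(a) = -2 (c(a) = 2*(-2 + 1) = 2*(-1) = -2)
J = 60/7 (J = 9 + (1/7)*(-3) = 9 - 3/7 = 60/7 ≈ 8.5714)
B = -1 (B = -1*1 = -1)
L(t) = -1 + 60*t/7 (L(t) = t*(60/7) - 1 = 60*t/7 - 1 = -1 + 60*t/7)
L(c(-5)) + 1/(246 - 291) = (-1 + (60/7)*(-2)) + 1/(246 - 291) = (-1 - 120/7) + 1/(-45) = -127/7 - 1/45 = -5722/315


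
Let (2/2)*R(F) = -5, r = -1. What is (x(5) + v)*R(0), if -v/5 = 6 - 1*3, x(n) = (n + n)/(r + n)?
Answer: 125/2 ≈ 62.500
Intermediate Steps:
R(F) = -5
x(n) = 2*n/(-1 + n) (x(n) = (n + n)/(-1 + n) = (2*n)/(-1 + n) = 2*n/(-1 + n))
v = -15 (v = -5*(6 - 1*3) = -5*(6 - 3) = -5*3 = -15)
(x(5) + v)*R(0) = (2*5/(-1 + 5) - 15)*(-5) = (2*5/4 - 15)*(-5) = (2*5*(¼) - 15)*(-5) = (5/2 - 15)*(-5) = -25/2*(-5) = 125/2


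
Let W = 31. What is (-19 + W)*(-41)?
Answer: -492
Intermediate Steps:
(-19 + W)*(-41) = (-19 + 31)*(-41) = 12*(-41) = -492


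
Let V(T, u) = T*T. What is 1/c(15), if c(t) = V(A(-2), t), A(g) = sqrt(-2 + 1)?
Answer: -1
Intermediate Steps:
A(g) = I (A(g) = sqrt(-1) = I)
V(T, u) = T**2
c(t) = -1 (c(t) = I**2 = -1)
1/c(15) = 1/(-1) = -1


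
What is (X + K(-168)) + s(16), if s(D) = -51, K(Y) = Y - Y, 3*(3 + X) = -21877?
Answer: -22039/3 ≈ -7346.3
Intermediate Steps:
X = -21886/3 (X = -3 + (⅓)*(-21877) = -3 - 21877/3 = -21886/3 ≈ -7295.3)
K(Y) = 0
(X + K(-168)) + s(16) = (-21886/3 + 0) - 51 = -21886/3 - 51 = -22039/3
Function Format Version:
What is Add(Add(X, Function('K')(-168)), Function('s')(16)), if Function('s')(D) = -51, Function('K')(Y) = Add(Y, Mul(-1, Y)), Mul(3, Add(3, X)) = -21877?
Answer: Rational(-22039, 3) ≈ -7346.3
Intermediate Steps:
X = Rational(-21886, 3) (X = Add(-3, Mul(Rational(1, 3), -21877)) = Add(-3, Rational(-21877, 3)) = Rational(-21886, 3) ≈ -7295.3)
Function('K')(Y) = 0
Add(Add(X, Function('K')(-168)), Function('s')(16)) = Add(Add(Rational(-21886, 3), 0), -51) = Add(Rational(-21886, 3), -51) = Rational(-22039, 3)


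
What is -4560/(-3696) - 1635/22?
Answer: -11255/154 ≈ -73.084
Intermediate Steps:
-4560/(-3696) - 1635/22 = -4560*(-1/3696) - 1635*1/22 = 95/77 - 1635/22 = -11255/154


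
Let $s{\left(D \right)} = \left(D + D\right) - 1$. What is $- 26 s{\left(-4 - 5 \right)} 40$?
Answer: $19760$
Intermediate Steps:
$s{\left(D \right)} = -1 + 2 D$ ($s{\left(D \right)} = 2 D - 1 = -1 + 2 D$)
$- 26 s{\left(-4 - 5 \right)} 40 = - 26 \left(-1 + 2 \left(-4 - 5\right)\right) 40 = - 26 \left(-1 + 2 \left(-9\right)\right) 40 = - 26 \left(-1 - 18\right) 40 = \left(-26\right) \left(-19\right) 40 = 494 \cdot 40 = 19760$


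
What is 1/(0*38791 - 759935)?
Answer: -1/759935 ≈ -1.3159e-6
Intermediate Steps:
1/(0*38791 - 759935) = 1/(0 - 759935) = 1/(-759935) = -1/759935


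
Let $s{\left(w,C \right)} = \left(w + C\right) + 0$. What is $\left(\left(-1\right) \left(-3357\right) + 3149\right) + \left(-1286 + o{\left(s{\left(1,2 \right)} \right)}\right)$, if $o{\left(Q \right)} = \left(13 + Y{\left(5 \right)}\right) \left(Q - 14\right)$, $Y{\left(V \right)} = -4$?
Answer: $5121$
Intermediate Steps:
$s{\left(w,C \right)} = C + w$ ($s{\left(w,C \right)} = \left(C + w\right) + 0 = C + w$)
$o{\left(Q \right)} = -126 + 9 Q$ ($o{\left(Q \right)} = \left(13 - 4\right) \left(Q - 14\right) = 9 \left(-14 + Q\right) = -126 + 9 Q$)
$\left(\left(-1\right) \left(-3357\right) + 3149\right) + \left(-1286 + o{\left(s{\left(1,2 \right)} \right)}\right) = \left(\left(-1\right) \left(-3357\right) + 3149\right) - \left(1412 - 9 \left(2 + 1\right)\right) = \left(3357 + 3149\right) + \left(-1286 + \left(-126 + 9 \cdot 3\right)\right) = 6506 + \left(-1286 + \left(-126 + 27\right)\right) = 6506 - 1385 = 5121$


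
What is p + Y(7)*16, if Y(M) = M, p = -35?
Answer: 77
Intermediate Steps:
p + Y(7)*16 = -35 + 7*16 = -35 + 112 = 77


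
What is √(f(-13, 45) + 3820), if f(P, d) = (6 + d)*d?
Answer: √6115 ≈ 78.198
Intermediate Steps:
f(P, d) = d*(6 + d)
√(f(-13, 45) + 3820) = √(45*(6 + 45) + 3820) = √(45*51 + 3820) = √(2295 + 3820) = √6115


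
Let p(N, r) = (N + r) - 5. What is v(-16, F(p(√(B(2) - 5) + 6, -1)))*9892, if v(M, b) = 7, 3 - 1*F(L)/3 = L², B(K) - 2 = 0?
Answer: 69244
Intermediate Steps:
B(K) = 2 (B(K) = 2 + 0 = 2)
p(N, r) = -5 + N + r
F(L) = 9 - 3*L²
v(-16, F(p(√(B(2) - 5) + 6, -1)))*9892 = 7*9892 = 69244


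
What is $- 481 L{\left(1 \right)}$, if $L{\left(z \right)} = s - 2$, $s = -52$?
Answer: $25974$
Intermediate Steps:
$L{\left(z \right)} = -54$ ($L{\left(z \right)} = -52 - 2 = -54$)
$- 481 L{\left(1 \right)} = \left(-481\right) \left(-54\right) = 25974$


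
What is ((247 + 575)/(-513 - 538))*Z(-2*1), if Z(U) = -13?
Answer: 10686/1051 ≈ 10.167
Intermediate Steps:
((247 + 575)/(-513 - 538))*Z(-2*1) = ((247 + 575)/(-513 - 538))*(-13) = (822/(-1051))*(-13) = (822*(-1/1051))*(-13) = -822/1051*(-13) = 10686/1051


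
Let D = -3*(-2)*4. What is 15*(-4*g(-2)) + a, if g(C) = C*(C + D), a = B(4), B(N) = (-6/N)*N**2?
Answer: 2616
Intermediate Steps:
B(N) = -6*N
a = -24 (a = -6*4 = -24)
D = 24 (D = 6*4 = 24)
g(C) = C*(24 + C) (g(C) = C*(C + 24) = C*(24 + C))
15*(-4*g(-2)) + a = 15*(-(-8)*(24 - 2)) - 24 = 15*(-(-8)*22) - 24 = 15*(-4*(-44)) - 24 = 15*176 - 24 = 2640 - 24 = 2616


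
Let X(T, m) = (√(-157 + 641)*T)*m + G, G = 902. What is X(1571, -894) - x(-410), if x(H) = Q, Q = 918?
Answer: -30898444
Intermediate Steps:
x(H) = 918
X(T, m) = 902 + 22*T*m (X(T, m) = (√(-157 + 641)*T)*m + 902 = (√484*T)*m + 902 = (22*T)*m + 902 = 22*T*m + 902 = 902 + 22*T*m)
X(1571, -894) - x(-410) = (902 + 22*1571*(-894)) - 1*918 = (902 - 30898428) - 918 = -30897526 - 918 = -30898444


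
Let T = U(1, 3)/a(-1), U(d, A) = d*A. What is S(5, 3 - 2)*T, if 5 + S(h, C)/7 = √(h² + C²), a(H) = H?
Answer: 105 - 21*√26 ≈ -2.0794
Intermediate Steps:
U(d, A) = A*d
T = -3 (T = (3*1)/(-1) = 3*(-1) = -3)
S(h, C) = -35 + 7*√(C² + h²) (S(h, C) = -35 + 7*√(h² + C²) = -35 + 7*√(C² + h²))
S(5, 3 - 2)*T = (-35 + 7*√((3 - 2)² + 5²))*(-3) = (-35 + 7*√(1² + 25))*(-3) = (-35 + 7*√(1 + 25))*(-3) = (-35 + 7*√26)*(-3) = 105 - 21*√26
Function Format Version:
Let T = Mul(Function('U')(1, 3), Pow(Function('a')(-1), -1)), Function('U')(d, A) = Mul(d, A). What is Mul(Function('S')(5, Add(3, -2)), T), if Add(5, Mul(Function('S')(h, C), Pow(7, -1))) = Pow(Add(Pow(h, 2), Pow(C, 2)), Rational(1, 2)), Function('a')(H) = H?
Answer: Add(105, Mul(-21, Pow(26, Rational(1, 2)))) ≈ -2.0794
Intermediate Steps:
Function('U')(d, A) = Mul(A, d)
T = -3 (T = Mul(Mul(3, 1), Pow(-1, -1)) = Mul(3, -1) = -3)
Function('S')(h, C) = Add(-35, Mul(7, Pow(Add(Pow(C, 2), Pow(h, 2)), Rational(1, 2)))) (Function('S')(h, C) = Add(-35, Mul(7, Pow(Add(Pow(h, 2), Pow(C, 2)), Rational(1, 2)))) = Add(-35, Mul(7, Pow(Add(Pow(C, 2), Pow(h, 2)), Rational(1, 2)))))
Mul(Function('S')(5, Add(3, -2)), T) = Mul(Add(-35, Mul(7, Pow(Add(Pow(Add(3, -2), 2), Pow(5, 2)), Rational(1, 2)))), -3) = Mul(Add(-35, Mul(7, Pow(Add(Pow(1, 2), 25), Rational(1, 2)))), -3) = Mul(Add(-35, Mul(7, Pow(Add(1, 25), Rational(1, 2)))), -3) = Mul(Add(-35, Mul(7, Pow(26, Rational(1, 2)))), -3) = Add(105, Mul(-21, Pow(26, Rational(1, 2))))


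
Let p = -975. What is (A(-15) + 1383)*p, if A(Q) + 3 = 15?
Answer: -1360125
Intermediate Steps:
A(Q) = 12 (A(Q) = -3 + 15 = 12)
(A(-15) + 1383)*p = (12 + 1383)*(-975) = 1395*(-975) = -1360125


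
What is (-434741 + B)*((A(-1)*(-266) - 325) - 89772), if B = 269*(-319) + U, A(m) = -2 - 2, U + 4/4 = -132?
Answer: 46358147605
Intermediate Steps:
U = -133 (U = -1 - 132 = -133)
A(m) = -4
B = -85944 (B = 269*(-319) - 133 = -85811 - 133 = -85944)
(-434741 + B)*((A(-1)*(-266) - 325) - 89772) = (-434741 - 85944)*((-4*(-266) - 325) - 89772) = -520685*((1064 - 325) - 89772) = -520685*(739 - 89772) = -520685*(-89033) = 46358147605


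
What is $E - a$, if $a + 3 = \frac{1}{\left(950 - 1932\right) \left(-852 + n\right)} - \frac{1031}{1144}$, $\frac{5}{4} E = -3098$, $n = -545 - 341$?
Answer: $- \frac{549024665067}{221873080} \approx -2474.5$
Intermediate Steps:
$n = -886$
$E = - \frac{12392}{5}$ ($E = \frac{4}{5} \left(-3098\right) = - \frac{12392}{5} \approx -2478.4$)
$a = - \frac{173115281}{44374616}$ ($a = -3 - \left(\frac{1031}{1144} - \frac{1}{\left(950 - 1932\right) \left(-852 - 886\right)}\right) = -3 - \left(\frac{1031}{1144} - \frac{1}{\left(-982\right) \left(-1738\right)}\right) = -3 - \frac{39991433}{44374616} = - \frac{173115281}{44374616} \approx -3.9012$)
$E - a = - \frac{12392}{5} - - \frac{173115281}{44374616} = - \frac{12392}{5} + \frac{173115281}{44374616} = - \frac{549024665067}{221873080}$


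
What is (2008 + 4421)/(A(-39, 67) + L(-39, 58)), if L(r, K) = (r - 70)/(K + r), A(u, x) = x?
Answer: 40717/388 ≈ 104.94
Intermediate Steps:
L(r, K) = (-70 + r)/(K + r)
(2008 + 4421)/(A(-39, 67) + L(-39, 58)) = (2008 + 4421)/(67 + (-70 - 39)/(58 - 39)) = 6429/(67 - 109/19) = 6429/(1164/19) = 6429*(19/1164) = 40717/388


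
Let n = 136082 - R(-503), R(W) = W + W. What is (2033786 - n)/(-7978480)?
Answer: -948349/3989240 ≈ -0.23773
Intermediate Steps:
R(W) = 2*W
n = 137088 (n = 136082 - 2*(-503) = 136082 - 1*(-1006) = 136082 + 1006 = 137088)
(2033786 - n)/(-7978480) = (2033786 - 1*137088)/(-7978480) = (2033786 - 137088)*(-1/7978480) = 1896698*(-1/7978480) = -948349/3989240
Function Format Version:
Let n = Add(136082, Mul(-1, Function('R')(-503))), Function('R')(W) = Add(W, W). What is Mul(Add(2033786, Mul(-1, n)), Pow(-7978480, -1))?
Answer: Rational(-948349, 3989240) ≈ -0.23773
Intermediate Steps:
Function('R')(W) = Mul(2, W)
n = 137088 (n = Add(136082, Mul(-1, Mul(2, -503))) = Add(136082, Mul(-1, -1006)) = Add(136082, 1006) = 137088)
Mul(Add(2033786, Mul(-1, n)), Pow(-7978480, -1)) = Mul(Add(2033786, Mul(-1, 137088)), Pow(-7978480, -1)) = Mul(Add(2033786, -137088), Rational(-1, 7978480)) = Mul(1896698, Rational(-1, 7978480)) = Rational(-948349, 3989240)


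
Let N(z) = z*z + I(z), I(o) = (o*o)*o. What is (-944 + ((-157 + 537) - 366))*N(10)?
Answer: -1023000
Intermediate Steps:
I(o) = o³ (I(o) = o²*o = o³)
N(z) = z² + z³ (N(z) = z*z + z³ = z² + z³)
(-944 + ((-157 + 537) - 366))*N(10) = (-944 + ((-157 + 537) - 366))*(10²*(1 + 10)) = (-944 + (380 - 366))*(100*11) = (-944 + 14)*1100 = -930*1100 = -1023000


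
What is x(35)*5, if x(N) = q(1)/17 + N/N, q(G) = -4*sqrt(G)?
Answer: 65/17 ≈ 3.8235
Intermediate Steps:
x(N) = 13/17 (x(N) = -4*sqrt(1)/17 + N/N = -4*1*(1/17) + 1 = -4*1/17 + 1 = -4/17 + 1 = 13/17)
x(35)*5 = (13/17)*5 = 65/17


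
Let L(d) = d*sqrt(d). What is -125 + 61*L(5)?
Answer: -125 + 305*sqrt(5) ≈ 557.00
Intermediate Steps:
L(d) = d**(3/2)
-125 + 61*L(5) = -125 + 61*5**(3/2) = -125 + 61*(5*sqrt(5)) = -125 + 305*sqrt(5)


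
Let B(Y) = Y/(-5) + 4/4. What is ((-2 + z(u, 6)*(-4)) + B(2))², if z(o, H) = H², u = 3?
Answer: 528529/25 ≈ 21141.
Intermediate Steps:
B(Y) = 1 - Y/5 (B(Y) = Y*(-⅕) + 4*(¼) = -Y/5 + 1 = 1 - Y/5)
((-2 + z(u, 6)*(-4)) + B(2))² = ((-2 + 6²*(-4)) + (1 - ⅕*2))² = ((-2 + 36*(-4)) + (1 - ⅖))² = ((-2 - 144) + ⅗)² = (-146 + ⅗)² = (-727/5)² = 528529/25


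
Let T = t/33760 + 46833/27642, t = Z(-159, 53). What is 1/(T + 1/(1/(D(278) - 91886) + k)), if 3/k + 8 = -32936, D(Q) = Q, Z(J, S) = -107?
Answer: -351969640160/3450774410271987 ≈ -0.00010200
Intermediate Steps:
t = -107
T = 263020731/155532320 (T = -107/33760 + 46833/27642 = -107*1/33760 + 46833*(1/27642) = -107/33760 + 15611/9214 = 263020731/155532320 ≈ 1.6911)
k = -3/32944 (k = 3/(-8 - 32936) = 3/(-32944) = 3*(-1/32944) = -3/32944 ≈ -9.1064e-5)
1/(T + 1/(1/(D(278) - 91886) + k)) = 1/(263020731/155532320 + 1/(1/(278 - 91886) - 3/32944)) = 1/(263020731/155532320 + 1/(1/(-91608) - 3/32944)) = 1/(263020731/155532320 + 1/(-1/91608 - 3/32944)) = 1/(263020731/155532320 + 1/(-38471/377241744)) = 1/(263020731/155532320 - 377241744/38471) = 1/(-3450774410271987/351969640160) = -351969640160/3450774410271987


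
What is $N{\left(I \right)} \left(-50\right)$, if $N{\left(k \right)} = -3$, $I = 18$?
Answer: $150$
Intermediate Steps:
$N{\left(I \right)} \left(-50\right) = \left(-3\right) \left(-50\right) = 150$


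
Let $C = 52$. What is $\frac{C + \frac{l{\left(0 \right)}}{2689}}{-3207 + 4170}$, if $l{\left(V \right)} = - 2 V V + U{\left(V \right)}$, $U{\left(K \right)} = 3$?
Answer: $\frac{139831}{2589507} \approx 0.053999$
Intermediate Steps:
$l{\left(V \right)} = 3 - 2 V^{2}$ ($l{\left(V \right)} = - 2 V V + 3 = - 2 V^{2} + 3 = 3 - 2 V^{2}$)
$\frac{C + \frac{l{\left(0 \right)}}{2689}}{-3207 + 4170} = \frac{52 + \frac{3 - 2 \cdot 0^{2}}{2689}}{-3207 + 4170} = \frac{52 + \left(3 - 0\right) \frac{1}{2689}}{963} = \left(52 + \left(3 + 0\right) \frac{1}{2689}\right) \frac{1}{963} = \left(52 + 3 \cdot \frac{1}{2689}\right) \frac{1}{963} = \left(52 + \frac{3}{2689}\right) \frac{1}{963} = \frac{139831}{2689} \cdot \frac{1}{963} = \frac{139831}{2589507}$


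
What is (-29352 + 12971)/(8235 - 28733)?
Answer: 16381/20498 ≈ 0.79915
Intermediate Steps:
(-29352 + 12971)/(8235 - 28733) = -16381/(-20498) = -16381*(-1/20498) = 16381/20498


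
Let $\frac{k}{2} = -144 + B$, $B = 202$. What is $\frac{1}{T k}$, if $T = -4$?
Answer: $- \frac{1}{464} \approx -0.0021552$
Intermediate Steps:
$k = 116$ ($k = 2 \left(-144 + 202\right) = 2 \cdot 58 = 116$)
$\frac{1}{T k} = \frac{1}{\left(-4\right) 116} = \frac{1}{-464} = - \frac{1}{464}$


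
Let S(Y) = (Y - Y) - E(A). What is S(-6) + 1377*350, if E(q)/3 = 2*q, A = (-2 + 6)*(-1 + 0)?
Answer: 481974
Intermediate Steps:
A = -4 (A = 4*(-1) = -4)
E(q) = 6*q (E(q) = 3*(2*q) = 6*q)
S(Y) = 24 (S(Y) = (Y - Y) - 6*(-4) = 0 - 1*(-24) = 0 + 24 = 24)
S(-6) + 1377*350 = 24 + 1377*350 = 24 + 481950 = 481974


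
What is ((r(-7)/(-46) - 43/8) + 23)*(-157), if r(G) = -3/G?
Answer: -3562173/1288 ≈ -2765.7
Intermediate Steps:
((r(-7)/(-46) - 43/8) + 23)*(-157) = ((-3/(-7)/(-46) - 43/8) + 23)*(-157) = ((-3*(-1/7)*(-1/46) - 43*1/8) + 23)*(-157) = (((3/7)*(-1/46) - 43/8) + 23)*(-157) = ((-3/322 - 43/8) + 23)*(-157) = (-6935/1288 + 23)*(-157) = (22689/1288)*(-157) = -3562173/1288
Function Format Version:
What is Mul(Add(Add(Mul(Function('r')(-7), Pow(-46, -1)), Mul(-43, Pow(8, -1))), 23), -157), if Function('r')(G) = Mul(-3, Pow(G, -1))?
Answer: Rational(-3562173, 1288) ≈ -2765.7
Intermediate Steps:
Mul(Add(Add(Mul(Function('r')(-7), Pow(-46, -1)), Mul(-43, Pow(8, -1))), 23), -157) = Mul(Add(Add(Mul(Mul(-3, Pow(-7, -1)), Pow(-46, -1)), Mul(-43, Pow(8, -1))), 23), -157) = Mul(Add(Add(Mul(Mul(-3, Rational(-1, 7)), Rational(-1, 46)), Mul(-43, Rational(1, 8))), 23), -157) = Mul(Add(Add(Mul(Rational(3, 7), Rational(-1, 46)), Rational(-43, 8)), 23), -157) = Mul(Add(Add(Rational(-3, 322), Rational(-43, 8)), 23), -157) = Mul(Add(Rational(-6935, 1288), 23), -157) = Mul(Rational(22689, 1288), -157) = Rational(-3562173, 1288)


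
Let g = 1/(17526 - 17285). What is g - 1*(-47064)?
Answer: 11342425/241 ≈ 47064.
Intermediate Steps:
g = 1/241 ≈ 0.0041494
g - 1*(-47064) = 1/241 - 1*(-47064) = 1/241 + 47064 = 11342425/241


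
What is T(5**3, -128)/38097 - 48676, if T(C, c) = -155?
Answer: -1854409727/38097 ≈ -48676.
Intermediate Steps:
T(5**3, -128)/38097 - 48676 = -155/38097 - 48676 = -1854409727/38097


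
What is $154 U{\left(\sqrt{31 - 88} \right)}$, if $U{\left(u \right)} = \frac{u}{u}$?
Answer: $154$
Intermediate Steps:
$U{\left(u \right)} = 1$
$154 U{\left(\sqrt{31 - 88} \right)} = 154 \cdot 1 = 154$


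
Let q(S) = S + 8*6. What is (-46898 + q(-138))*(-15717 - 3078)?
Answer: 883139460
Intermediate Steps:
q(S) = 48 + S (q(S) = S + 48 = 48 + S)
(-46898 + q(-138))*(-15717 - 3078) = (-46898 + (48 - 138))*(-15717 - 3078) = (-46898 - 90)*(-18795) = -46988*(-18795) = 883139460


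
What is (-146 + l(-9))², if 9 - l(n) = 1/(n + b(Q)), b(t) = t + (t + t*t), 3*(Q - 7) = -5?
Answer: 1379082496/73441 ≈ 18778.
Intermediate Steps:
Q = 16/3 (Q = 7 + (⅓)*(-5) = 7 - 5/3 = 16/3 ≈ 5.3333)
b(t) = t² + 2*t (b(t) = t + (t + t²) = t² + 2*t)
l(n) = 9 - 1/(352/9 + n) (l(n) = 9 - 1/(n + 16*(2 + 16/3)/3) = 9 - 1/(n + (16/3)*(22/3)) = 9 - 1/(n + 352/9) = 9 - 1/(352/9 + n))
(-146 + l(-9))² = (-146 + 81*(39 - 9)/(352 + 9*(-9)))² = (-146 + 81*30/(352 - 81))² = (-146 + 81*30/271)² = (-146 + 81*(1/271)*30)² = (-146 + 2430/271)² = (-37136/271)² = 1379082496/73441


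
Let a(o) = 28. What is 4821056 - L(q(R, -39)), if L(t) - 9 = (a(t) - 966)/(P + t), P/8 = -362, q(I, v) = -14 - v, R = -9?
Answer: 13841224999/2871 ≈ 4.8210e+6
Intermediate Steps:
P = -2896 (P = 8*(-362) = -2896)
L(t) = 9 - 938/(-2896 + t) (L(t) = 9 + (28 - 966)/(-2896 + t) = 9 - 938/(-2896 + t))
4821056 - L(q(R, -39)) = 4821056 - (-27002 + 9*(-14 - 1*(-39)))/(-2896 + (-14 - 1*(-39))) = 4821056 - (-27002 + 9*(-14 + 39))/(-2896 + (-14 + 39)) = 4821056 - (-27002 + 9*25)/(-2896 + 25) = 4821056 - (-27002 + 225)/(-2871) = 4821056 - (-1)*(-26777)/2871 = 4821056 - 1*26777/2871 = 4821056 - 26777/2871 = 13841224999/2871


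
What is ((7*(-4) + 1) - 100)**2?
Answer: 16129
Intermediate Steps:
((7*(-4) + 1) - 100)**2 = ((-28 + 1) - 100)**2 = (-27 - 100)**2 = (-127)**2 = 16129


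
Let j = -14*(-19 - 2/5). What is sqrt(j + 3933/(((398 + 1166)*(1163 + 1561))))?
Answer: sqrt(1617859450915)/77180 ≈ 16.480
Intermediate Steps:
j = 1358/5 (j = -14*(-19 - 2*1/5) = -14*(-19 - 2/5) = -14*(-97/5) = 1358/5 ≈ 271.60)
sqrt(j + 3933/(((398 + 1166)*(1163 + 1561)))) = sqrt(1358/5 + 3933/(((398 + 1166)*(1163 + 1561)))) = sqrt(1358/5 + 3933/((1564*2724))) = sqrt(1358/5 + 3933/4260336) = sqrt(1358/5 + 3933*(1/4260336)) = sqrt(1358/5 + 57/61744) = sqrt(83848637/308720) = sqrt(1617859450915)/77180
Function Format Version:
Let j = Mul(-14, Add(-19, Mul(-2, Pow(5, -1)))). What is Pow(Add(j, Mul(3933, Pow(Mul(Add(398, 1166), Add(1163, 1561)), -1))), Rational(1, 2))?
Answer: Mul(Rational(1, 77180), Pow(1617859450915, Rational(1, 2))) ≈ 16.480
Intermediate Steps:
j = Rational(1358, 5) (j = Mul(-14, Add(-19, Mul(-2, Rational(1, 5)))) = Mul(-14, Add(-19, Rational(-2, 5))) = Mul(-14, Rational(-97, 5)) = Rational(1358, 5) ≈ 271.60)
Pow(Add(j, Mul(3933, Pow(Mul(Add(398, 1166), Add(1163, 1561)), -1))), Rational(1, 2)) = Pow(Add(Rational(1358, 5), Mul(3933, Pow(Mul(Add(398, 1166), Add(1163, 1561)), -1))), Rational(1, 2)) = Pow(Add(Rational(1358, 5), Mul(3933, Pow(Mul(1564, 2724), -1))), Rational(1, 2)) = Pow(Add(Rational(1358, 5), Mul(3933, Pow(4260336, -1))), Rational(1, 2)) = Pow(Add(Rational(1358, 5), Mul(3933, Rational(1, 4260336))), Rational(1, 2)) = Pow(Add(Rational(1358, 5), Rational(57, 61744)), Rational(1, 2)) = Pow(Rational(83848637, 308720), Rational(1, 2)) = Mul(Rational(1, 77180), Pow(1617859450915, Rational(1, 2)))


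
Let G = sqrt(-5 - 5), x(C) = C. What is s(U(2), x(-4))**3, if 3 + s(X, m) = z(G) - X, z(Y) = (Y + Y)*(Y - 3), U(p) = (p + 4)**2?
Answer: -141659 - 60498*I*sqrt(10) ≈ -1.4166e+5 - 1.9131e+5*I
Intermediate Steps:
U(p) = (4 + p)**2
G = I*sqrt(10) (G = sqrt(-10) = I*sqrt(10) ≈ 3.1623*I)
z(Y) = 2*Y*(-3 + Y) (z(Y) = (2*Y)*(-3 + Y) = 2*Y*(-3 + Y))
s(X, m) = -3 - X + 2*I*sqrt(10)*(-3 + I*sqrt(10)) (s(X, m) = -3 + (2*(I*sqrt(10))*(-3 + I*sqrt(10)) - X) = -3 + (2*I*sqrt(10)*(-3 + I*sqrt(10)) - X) = -3 + (-X + 2*I*sqrt(10)*(-3 + I*sqrt(10))) = -3 - X + 2*I*sqrt(10)*(-3 + I*sqrt(10)))
s(U(2), x(-4))**3 = (-23 - (4 + 2)**2 - 6*I*sqrt(10))**3 = (-23 - 1*6**2 - 6*I*sqrt(10))**3 = (-23 - 1*36 - 6*I*sqrt(10))**3 = (-23 - 36 - 6*I*sqrt(10))**3 = (-59 - 6*I*sqrt(10))**3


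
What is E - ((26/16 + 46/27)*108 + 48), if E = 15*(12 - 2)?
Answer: -515/2 ≈ -257.50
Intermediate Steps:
E = 150 (E = 15*10 = 150)
E - ((26/16 + 46/27)*108 + 48) = 150 - ((26/16 + 46/27)*108 + 48) = 150 - ((26*(1/16) + 46*(1/27))*108 + 48) = 150 - ((13/8 + 46/27)*108 + 48) = 150 - ((719/216)*108 + 48) = 150 - (719/2 + 48) = 150 - 1*815/2 = 150 - 815/2 = -515/2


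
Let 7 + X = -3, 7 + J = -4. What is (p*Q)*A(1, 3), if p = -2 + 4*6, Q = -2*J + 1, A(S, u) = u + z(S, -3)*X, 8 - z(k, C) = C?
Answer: -54142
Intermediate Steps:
J = -11 (J = -7 - 4 = -11)
X = -10 (X = -7 - 3 = -10)
z(k, C) = 8 - C
A(S, u) = -110 + u (A(S, u) = u + (8 - 1*(-3))*(-10) = u + (8 + 3)*(-10) = u + 11*(-10) = u - 110 = -110 + u)
Q = 23 (Q = -2*(-11) + 1 = 22 + 1 = 23)
p = 22 (p = -2 + 24 = 22)
(p*Q)*A(1, 3) = (22*23)*(-110 + 3) = 506*(-107) = -54142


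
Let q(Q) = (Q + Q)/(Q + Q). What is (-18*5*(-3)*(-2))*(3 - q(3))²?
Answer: -2160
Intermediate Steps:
q(Q) = 1 (q(Q) = (2*Q)/((2*Q)) = (2*Q)*(1/(2*Q)) = 1)
(-18*5*(-3)*(-2))*(3 - q(3))² = (-18*5*(-3)*(-2))*(3 - 1*1)² = (-(-270)*(-2))*(3 - 1)² = -18*30*2² = -540*4 = -2160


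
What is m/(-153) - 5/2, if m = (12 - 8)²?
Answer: -797/306 ≈ -2.6046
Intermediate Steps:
m = 16 (m = 4² = 16)
m/(-153) - 5/2 = 16/(-153) - 5/2 = 16*(-1/153) - 5*½ = -16/153 - 5/2 = -797/306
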